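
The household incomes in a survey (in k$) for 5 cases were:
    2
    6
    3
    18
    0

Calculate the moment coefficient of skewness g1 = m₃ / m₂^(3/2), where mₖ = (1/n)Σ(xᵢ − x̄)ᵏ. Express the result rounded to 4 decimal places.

x̄ = (2 + 6 + 3 + 18 + 0) / 5 = 5.8000
deviations (xᵢ − x̄): -3.8000, 0.2000, -2.8000, 12.2000, -5.8000
Σ(xᵢ − x̄)² = 204.8000 ⇒ m₂ = 204.8000/5 = 40.96000
Σ(xᵢ − x̄)³ = 1543.9200 ⇒ m₃ = 1543.9200/5 = 308.78400
m₂^(3/2) = 40.96000^(1.5) = 262.14400
g1 = m₃ / m₂^(3/2) = 308.78400 / 262.14400 ≈ 1.1779

1.1779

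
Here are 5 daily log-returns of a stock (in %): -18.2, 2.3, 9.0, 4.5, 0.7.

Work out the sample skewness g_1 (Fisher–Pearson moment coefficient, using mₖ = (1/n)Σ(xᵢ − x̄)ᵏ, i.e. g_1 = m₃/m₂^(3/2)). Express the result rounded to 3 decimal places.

x̄ = (-18.2 + 2.3 + 9.0 + 4.5 + 0.7) / 5 = -0.3400
deviations (xᵢ − x̄): -17.8600, 2.6400, 9.3400, 4.8400, 1.0400
Σ(xᵢ − x̄)² = 437.6920 ⇒ m₂ = 437.6920/5 = 87.53840
Σ(xᵢ − x̄)³ = -4749.2906 ⇒ m₃ = -4749.2906/5 = -949.85813
m₂^(3/2) = 87.53840^(1.5) = 819.02641
g_1 = m₃ / m₂^(3/2) = -949.85813 / 819.02641 ≈ -1.160

-1.160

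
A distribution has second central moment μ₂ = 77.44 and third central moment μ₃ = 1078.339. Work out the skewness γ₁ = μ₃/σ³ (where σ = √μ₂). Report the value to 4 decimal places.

σ = √μ₂ = √77.44 = 8.80000
σ³ = μ₂^(3/2) = 681.47200
γ₁ = μ₃/σ³ = 1078.339 / 681.47200 ≈ 1.5824

1.5824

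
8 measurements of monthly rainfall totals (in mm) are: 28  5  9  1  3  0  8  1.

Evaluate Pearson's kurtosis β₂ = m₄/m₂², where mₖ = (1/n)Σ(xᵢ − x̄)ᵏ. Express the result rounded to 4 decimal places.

x̄ = 6.8750
Σ(xᵢ − x̄)² = 586.8750 ⇒ m₂ = 73.35938
Σ(xᵢ − x̄)⁴ = 204029.5254 ⇒ m₄ = 25503.69067
m₂² = 5381.59790
β₂ = m₄/m₂² = 25503.69067 / 5381.59790 ≈ 4.7391

4.7391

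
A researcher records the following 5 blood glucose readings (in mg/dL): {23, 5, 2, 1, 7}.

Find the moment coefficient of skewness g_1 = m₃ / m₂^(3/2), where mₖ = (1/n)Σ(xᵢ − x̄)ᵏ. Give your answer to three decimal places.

1.243

x̄ = (23 + 5 + 2 + 1 + 7) / 5 = 7.6000
deviations (xᵢ − x̄): 15.4000, -2.6000, -5.6000, -6.6000, -0.6000
Σ(xᵢ − x̄)² = 319.2000 ⇒ m₂ = 319.2000/5 = 63.84000
Σ(xᵢ − x̄)³ = 3171.3600 ⇒ m₃ = 3171.3600/5 = 634.27200
m₂^(3/2) = 63.84000^(1.5) = 510.08120
g_1 = m₃ / m₂^(3/2) = 634.27200 / 510.08120 ≈ 1.243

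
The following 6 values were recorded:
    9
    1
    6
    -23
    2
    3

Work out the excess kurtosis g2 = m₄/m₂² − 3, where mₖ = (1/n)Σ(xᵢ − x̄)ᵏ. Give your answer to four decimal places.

0.7724

x̄ = -0.3333
Σ(xᵢ − x̄)² = 659.3333 ⇒ m₂ = 109.88889
Σ(xᵢ − x̄)⁴ = 273321.1111 ⇒ m₄ = 45553.51852
m₂² = 12075.56790
g2 = m₄/m₂² − 3 = 3.77237 − 3 ≈ 0.7724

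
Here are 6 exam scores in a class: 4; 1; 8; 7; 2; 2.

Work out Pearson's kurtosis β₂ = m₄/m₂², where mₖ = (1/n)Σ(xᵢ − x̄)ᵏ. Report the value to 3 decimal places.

1.531

x̄ = 4.0000
Σ(xᵢ − x̄)² = 42.0000 ⇒ m₂ = 7.00000
Σ(xᵢ − x̄)⁴ = 450.0000 ⇒ m₄ = 75.00000
m₂² = 49.00000
β₂ = m₄/m₂² = 75.00000 / 49.00000 ≈ 1.531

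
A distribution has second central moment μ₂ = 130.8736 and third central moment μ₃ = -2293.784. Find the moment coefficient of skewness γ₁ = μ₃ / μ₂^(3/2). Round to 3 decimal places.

σ = √μ₂ = √130.8736 = 11.44000
σ³ = μ₂^(3/2) = 1497.19398
γ₁ = μ₃/σ³ = -2293.784 / 1497.19398 ≈ -1.532

-1.532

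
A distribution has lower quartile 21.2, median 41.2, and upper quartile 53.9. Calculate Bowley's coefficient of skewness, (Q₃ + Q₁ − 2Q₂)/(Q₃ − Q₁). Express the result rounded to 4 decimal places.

numerator: Q₃ + Q₁ − 2Q₂ = 53.9 + 21.2 − 2×41.2 = -7.3000
denominator: Q₃ − Q₁ = 53.9 − 21.2 = 32.7000
Bowley skewness = -7.3000 / 32.7000 ≈ -0.2232

-0.2232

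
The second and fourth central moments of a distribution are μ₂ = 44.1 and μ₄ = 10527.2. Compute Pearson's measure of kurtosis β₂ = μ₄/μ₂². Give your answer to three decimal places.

5.413

μ₂² = 44.1² = 1944.81000
μ₄/μ₂² = 10527.2 / 1944.81000 = 5.41297
β₂ ≈ 5.413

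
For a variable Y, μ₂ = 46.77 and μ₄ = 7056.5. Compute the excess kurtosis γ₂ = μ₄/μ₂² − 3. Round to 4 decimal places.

μ₂² = 46.77² = 2187.43290
μ₄/μ₂² = 7056.5 / 2187.43290 = 3.22593
γ₂ = 3.22593 − 3 ≈ 0.2259

0.2259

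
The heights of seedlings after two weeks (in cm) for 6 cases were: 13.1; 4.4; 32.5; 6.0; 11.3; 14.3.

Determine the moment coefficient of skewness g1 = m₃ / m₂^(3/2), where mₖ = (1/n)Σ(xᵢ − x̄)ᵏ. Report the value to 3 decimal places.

1.190

x̄ = (13.1 + 4.4 + 32.5 + 6.0 + 11.3 + 14.3) / 6 = 13.6000
deviations (xᵢ − x̄): -0.5000, -9.2000, 18.9000, -7.6000, -2.3000, 0.7000
Σ(xᵢ − x̄)² = 505.6400 ⇒ m₂ = 505.6400/6 = 84.27333
Σ(xᵢ − x̄)³ = 5521.6560 ⇒ m₃ = 5521.6560/6 = 920.27600
m₂^(3/2) = 84.27333^(1.5) = 773.63348
g1 = m₃ / m₂^(3/2) = 920.27600 / 773.63348 ≈ 1.190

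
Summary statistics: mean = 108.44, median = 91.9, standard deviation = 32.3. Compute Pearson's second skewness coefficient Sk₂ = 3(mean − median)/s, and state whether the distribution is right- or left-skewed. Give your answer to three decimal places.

Sk₂ = 3(108.44 − 91.9) / 32.3 = 3 × 16.5400 / 32.3
    = 49.6200 / 32.3 ≈ 1.536
Sk₂ > 0 ⇒ mean > median ⇒ right-skewed (positive skew).

1.536, right-skewed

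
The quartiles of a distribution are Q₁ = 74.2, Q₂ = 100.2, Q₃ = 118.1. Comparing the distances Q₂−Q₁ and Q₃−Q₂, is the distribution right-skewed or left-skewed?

Q₂ − Q₁ = 26.0;  Q₃ − Q₂ = 17.9
Q₂ − Q₁ > Q₃ − Q₂ ⇒ the lower half is more spread out ⇒ left-skewed.

left-skewed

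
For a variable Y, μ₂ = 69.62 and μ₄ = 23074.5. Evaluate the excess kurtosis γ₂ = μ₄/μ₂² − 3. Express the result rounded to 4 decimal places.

μ₂² = 69.62² = 4846.94440
μ₄/μ₂² = 23074.5 / 4846.94440 = 4.76063
γ₂ = 4.76063 − 3 ≈ 1.7606

1.7606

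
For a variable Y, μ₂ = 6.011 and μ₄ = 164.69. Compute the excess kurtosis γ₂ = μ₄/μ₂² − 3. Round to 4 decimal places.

μ₂² = 6.011² = 36.13212
μ₄/μ₂² = 164.69 / 36.13212 = 4.55799
γ₂ = 4.55799 − 3 ≈ 1.5580

1.5580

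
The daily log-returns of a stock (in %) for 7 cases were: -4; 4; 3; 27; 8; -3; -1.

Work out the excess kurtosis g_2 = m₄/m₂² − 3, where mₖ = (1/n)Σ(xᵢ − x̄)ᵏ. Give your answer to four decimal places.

0.8225

x̄ = 4.8571
Σ(xᵢ − x̄)² = 678.8571 ⇒ m₂ = 96.97959
Σ(xᵢ − x̄)⁴ = 251652.4198 ⇒ m₄ = 35950.34569
m₂² = 9405.04123
g_2 = m₄/m₂² − 3 = 3.82245 − 3 ≈ 0.8225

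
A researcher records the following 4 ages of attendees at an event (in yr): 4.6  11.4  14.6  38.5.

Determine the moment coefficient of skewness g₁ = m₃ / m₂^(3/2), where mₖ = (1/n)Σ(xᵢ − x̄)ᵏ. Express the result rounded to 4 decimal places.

x̄ = (4.6 + 11.4 + 14.6 + 38.5) / 4 = 17.2750
deviations (xᵢ − x̄): -12.6750, -5.8750, -2.6750, 21.2250
Σ(xᵢ − x̄)² = 652.8275 ⇒ m₂ = 652.8275/4 = 163.20688
Σ(xᵢ − x̄)³ = 7303.6451 ⇒ m₃ = 7303.6451/4 = 1825.91128
m₂^(3/2) = 163.20688^(1.5) = 2085.00775
g₁ = m₃ / m₂^(3/2) = 1825.91128 / 2085.00775 ≈ 0.8757

0.8757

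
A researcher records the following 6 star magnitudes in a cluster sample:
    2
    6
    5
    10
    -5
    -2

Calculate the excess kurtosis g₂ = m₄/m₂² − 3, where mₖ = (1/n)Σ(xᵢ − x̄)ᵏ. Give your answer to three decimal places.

-1.173

x̄ = 2.6667
Σ(xᵢ − x̄)² = 151.3333 ⇒ m₂ = 25.22222
Σ(xᵢ − x̄)⁴ = 6974.4444 ⇒ m₄ = 1162.40741
m₂² = 636.16049
g₂ = m₄/m₂² − 3 = 1.82722 − 3 ≈ -1.173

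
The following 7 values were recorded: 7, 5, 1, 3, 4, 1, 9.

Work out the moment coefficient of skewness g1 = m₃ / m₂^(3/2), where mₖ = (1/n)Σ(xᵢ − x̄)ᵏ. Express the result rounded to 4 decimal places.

x̄ = (7 + 5 + 1 + 3 + 4 + 1 + 9) / 7 = 4.2857
deviations (xᵢ − x̄): 2.7143, 0.7143, -3.2857, -1.2857, -0.2857, -3.2857, 4.7143
Σ(xᵢ − x̄)² = 53.4286 ⇒ m₂ = 53.4286/7 = 7.63265
Σ(xᵢ − x̄)³ = 52.0408 ⇒ m₃ = 52.0408/7 = 7.43440
m₂^(3/2) = 7.63265^(1.5) = 21.08693
g1 = m₃ / m₂^(3/2) = 7.43440 / 21.08693 ≈ 0.3526

0.3526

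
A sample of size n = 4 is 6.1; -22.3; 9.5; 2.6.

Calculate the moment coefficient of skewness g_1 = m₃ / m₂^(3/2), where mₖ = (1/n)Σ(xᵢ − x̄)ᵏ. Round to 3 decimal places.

-1.025

x̄ = (6.1 - 22.3 + 9.5 + 2.6) / 4 = -1.0250
deviations (xᵢ − x̄): 7.1250, -21.2750, 10.5250, 3.6250
Σ(xᵢ − x̄)² = 627.3075 ⇒ m₂ = 627.3075/4 = 156.82688
Σ(xᵢ − x̄)³ = -8054.3569 ⇒ m₃ = -8054.3569/4 = -2013.58922
m₂^(3/2) = 156.82688^(1.5) = 1963.95138
g_1 = m₃ / m₂^(3/2) = -2013.58922 / 1963.95138 ≈ -1.025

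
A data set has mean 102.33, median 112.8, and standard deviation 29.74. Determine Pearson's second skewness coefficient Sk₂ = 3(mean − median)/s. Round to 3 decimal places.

Sk₂ = 3(102.33 − 112.8) / 29.74 = 3 × -10.4700 / 29.74
    = -31.4100 / 29.74 ≈ -1.056

-1.056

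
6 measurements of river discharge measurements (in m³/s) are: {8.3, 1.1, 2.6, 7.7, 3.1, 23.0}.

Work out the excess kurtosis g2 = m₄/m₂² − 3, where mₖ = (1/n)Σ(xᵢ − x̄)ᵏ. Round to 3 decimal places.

0.328

x̄ = 7.6333
Σ(xᵢ − x̄)² = 325.1533 ⇒ m₂ = 54.19222
Σ(xᵢ − x̄)⁴ = 58645.8174 ⇒ m₄ = 9774.30291
m₂² = 2936.79695
g2 = m₄/m₂² − 3 = 3.32822 − 3 ≈ 0.328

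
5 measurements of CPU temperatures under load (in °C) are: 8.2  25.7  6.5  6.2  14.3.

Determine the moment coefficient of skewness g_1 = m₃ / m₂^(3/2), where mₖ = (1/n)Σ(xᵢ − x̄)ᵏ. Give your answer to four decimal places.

1.0120

x̄ = (8.2 + 25.7 + 6.5 + 6.2 + 14.3) / 5 = 12.1800
deviations (xᵢ − x̄): -3.9800, 13.5200, -5.6800, -5.9800, 2.1200
Σ(xᵢ − x̄)² = 271.1480 ⇒ m₂ = 271.1480/5 = 54.22960
Σ(xᵢ − x̄)³ = 2020.7119 ⇒ m₃ = 2020.7119/5 = 404.14238
m₂^(3/2) = 54.22960^(1.5) = 399.35084
g_1 = m₃ / m₂^(3/2) = 404.14238 / 399.35084 ≈ 1.0120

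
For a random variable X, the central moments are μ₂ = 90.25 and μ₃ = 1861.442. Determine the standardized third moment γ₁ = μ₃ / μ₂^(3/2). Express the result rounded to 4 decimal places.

σ = √μ₂ = √90.25 = 9.50000
σ³ = μ₂^(3/2) = 857.37500
γ₁ = μ₃/σ³ = 1861.442 / 857.37500 ≈ 2.1711

2.1711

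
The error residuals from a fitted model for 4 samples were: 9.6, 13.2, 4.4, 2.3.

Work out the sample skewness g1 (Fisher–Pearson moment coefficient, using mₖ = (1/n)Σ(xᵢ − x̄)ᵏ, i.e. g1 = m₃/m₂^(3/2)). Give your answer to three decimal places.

0.164

x̄ = (9.6 + 13.2 + 4.4 + 2.3) / 4 = 7.3750
deviations (xᵢ − x̄): 2.2250, 5.8250, -2.9750, -5.0750
Σ(xᵢ − x̄)² = 73.4875 ⇒ m₂ = 73.4875/4 = 18.37187
Σ(xᵢ − x̄)³ = 51.6206 ⇒ m₃ = 51.6206/4 = 12.90516
m₂^(3/2) = 18.37187^(1.5) = 78.74631
g1 = m₃ / m₂^(3/2) = 12.90516 / 78.74631 ≈ 0.164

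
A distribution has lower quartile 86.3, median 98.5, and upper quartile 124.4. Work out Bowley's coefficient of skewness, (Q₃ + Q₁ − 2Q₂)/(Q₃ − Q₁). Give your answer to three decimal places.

0.360

numerator: Q₃ + Q₁ − 2Q₂ = 124.4 + 86.3 − 2×98.5 = 13.7000
denominator: Q₃ − Q₁ = 124.4 − 86.3 = 38.1000
Bowley skewness = 13.7000 / 38.1000 ≈ 0.360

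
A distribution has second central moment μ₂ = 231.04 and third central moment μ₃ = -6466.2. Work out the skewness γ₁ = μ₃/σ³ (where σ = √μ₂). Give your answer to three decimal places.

-1.841

σ = √μ₂ = √231.04 = 15.20000
σ³ = μ₂^(3/2) = 3511.80800
γ₁ = μ₃/σ³ = -6466.2 / 3511.80800 ≈ -1.841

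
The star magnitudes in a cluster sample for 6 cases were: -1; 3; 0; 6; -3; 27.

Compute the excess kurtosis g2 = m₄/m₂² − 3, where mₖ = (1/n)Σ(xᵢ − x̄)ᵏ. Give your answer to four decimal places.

0.6310

x̄ = 5.3333
Σ(xᵢ − x̄)² = 613.3333 ⇒ m₂ = 102.22222
Σ(xᵢ − x̄)⁴ = 227648.4444 ⇒ m₄ = 37941.40741
m₂² = 10449.38272
g2 = m₄/m₂² − 3 = 3.63097 − 3 ≈ 0.6310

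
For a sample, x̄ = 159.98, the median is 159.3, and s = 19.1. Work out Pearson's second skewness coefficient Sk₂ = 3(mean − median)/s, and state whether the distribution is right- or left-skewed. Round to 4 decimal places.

0.1068, right-skewed

Sk₂ = 3(159.98 − 159.3) / 19.1 = 3 × 0.6800 / 19.1
    = 2.0400 / 19.1 ≈ 0.1068
Sk₂ > 0 ⇒ mean > median ⇒ right-skewed (positive skew).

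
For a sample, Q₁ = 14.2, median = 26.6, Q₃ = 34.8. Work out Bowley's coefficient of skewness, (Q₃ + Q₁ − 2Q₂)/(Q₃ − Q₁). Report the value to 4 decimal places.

-0.2039

numerator: Q₃ + Q₁ − 2Q₂ = 34.8 + 14.2 − 2×26.6 = -4.2000
denominator: Q₃ − Q₁ = 34.8 − 14.2 = 20.6000
Bowley skewness = -4.2000 / 20.6000 ≈ -0.2039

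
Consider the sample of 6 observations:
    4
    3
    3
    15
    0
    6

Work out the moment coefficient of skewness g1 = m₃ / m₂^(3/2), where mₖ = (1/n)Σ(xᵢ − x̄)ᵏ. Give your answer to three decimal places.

1.238

x̄ = (4 + 3 + 3 + 15 + 0 + 6) / 6 = 5.1667
deviations (xᵢ − x̄): -1.1667, -2.1667, -2.1667, 9.8333, -5.1667, 0.8333
Σ(xᵢ − x̄)² = 134.8333 ⇒ m₂ = 134.8333/6 = 22.47222
Σ(xᵢ − x̄)³ = 791.5556 ⇒ m₃ = 791.5556/6 = 131.92593
m₂^(3/2) = 22.47222^(1.5) = 106.52929
g1 = m₃ / m₂^(3/2) = 131.92593 / 106.52929 ≈ 1.238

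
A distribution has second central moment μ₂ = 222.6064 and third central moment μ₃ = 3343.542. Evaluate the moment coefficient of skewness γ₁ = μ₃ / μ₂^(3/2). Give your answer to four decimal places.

1.0067

σ = √μ₂ = √222.6064 = 14.92000
σ³ = μ₂^(3/2) = 3321.28749
γ₁ = μ₃/σ³ = 3343.542 / 3321.28749 ≈ 1.0067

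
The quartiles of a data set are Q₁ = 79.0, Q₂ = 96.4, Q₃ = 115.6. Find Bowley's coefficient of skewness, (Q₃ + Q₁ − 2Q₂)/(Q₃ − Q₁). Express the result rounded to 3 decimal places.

numerator: Q₃ + Q₁ − 2Q₂ = 115.6 + 79.0 − 2×96.4 = 1.8000
denominator: Q₃ − Q₁ = 115.6 − 79.0 = 36.6000
Bowley skewness = 1.8000 / 36.6000 ≈ 0.049

0.049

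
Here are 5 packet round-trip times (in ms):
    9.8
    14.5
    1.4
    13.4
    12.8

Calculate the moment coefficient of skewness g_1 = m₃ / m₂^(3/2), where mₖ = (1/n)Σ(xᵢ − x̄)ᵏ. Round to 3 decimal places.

-1.142

x̄ = (9.8 + 14.5 + 1.4 + 13.4 + 12.8) / 5 = 10.3800
deviations (xᵢ − x̄): -0.5800, 4.1200, -8.9800, 3.0200, 2.4200
Σ(xᵢ − x̄)² = 112.9280 ⇒ m₂ = 112.9280/5 = 22.58560
Σ(xᵢ − x̄)³ = -612.6953 ⇒ m₃ = -612.6953/5 = -122.53906
m₂^(3/2) = 22.58560^(1.5) = 107.33650
g_1 = m₃ / m₂^(3/2) = -122.53906 / 107.33650 ≈ -1.142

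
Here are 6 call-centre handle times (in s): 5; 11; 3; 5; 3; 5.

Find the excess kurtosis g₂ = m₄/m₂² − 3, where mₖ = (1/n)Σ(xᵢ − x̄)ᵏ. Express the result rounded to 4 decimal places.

x̄ = 5.3333
Σ(xᵢ − x̄)² = 43.3333 ⇒ m₂ = 7.22222
Σ(xᵢ − x̄)⁴ = 1090.4444 ⇒ m₄ = 181.74074
m₂² = 52.16049
g₂ = m₄/m₂² − 3 = 3.48426 − 3 ≈ 0.4843

0.4843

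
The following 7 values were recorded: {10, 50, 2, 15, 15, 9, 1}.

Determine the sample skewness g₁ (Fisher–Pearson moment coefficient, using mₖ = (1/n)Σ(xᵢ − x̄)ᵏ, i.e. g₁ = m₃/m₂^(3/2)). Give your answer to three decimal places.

1.568

x̄ = (10 + 50 + 2 + 15 + 15 + 9 + 1) / 7 = 14.5714
deviations (xᵢ − x̄): -4.5714, 35.4286, -12.5714, 0.4286, 0.4286, -5.5714, -13.5714
Σ(xᵢ − x̄)² = 1649.7143 ⇒ m₂ = 1649.7143/7 = 235.67347
Σ(xᵢ − x̄)³ = 39714.6122 ⇒ m₃ = 39714.6122/7 = 5673.51603
m₂^(3/2) = 235.67347^(1.5) = 3617.97901
g₁ = m₃ / m₂^(3/2) = 5673.51603 / 3617.97901 ≈ 1.568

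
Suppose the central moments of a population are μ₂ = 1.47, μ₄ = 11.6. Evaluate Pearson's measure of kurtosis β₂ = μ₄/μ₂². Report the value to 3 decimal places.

μ₂² = 1.47² = 2.16090
μ₄/μ₂² = 11.6 / 2.16090 = 5.36813
β₂ ≈ 5.368

5.368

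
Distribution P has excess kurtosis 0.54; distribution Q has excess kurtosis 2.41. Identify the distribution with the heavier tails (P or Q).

Higher excess kurtosis ⇒ heavier tails relative to the normal distribution.
0.54 vs 2.41: the larger is 2.41, so Q has heavier tails.

Q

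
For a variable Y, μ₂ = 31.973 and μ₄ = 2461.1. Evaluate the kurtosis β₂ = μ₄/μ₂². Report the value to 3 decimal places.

2.407

μ₂² = 31.973² = 1022.27273
μ₄/μ₂² = 2461.1 / 1022.27273 = 2.40748
β₂ ≈ 2.407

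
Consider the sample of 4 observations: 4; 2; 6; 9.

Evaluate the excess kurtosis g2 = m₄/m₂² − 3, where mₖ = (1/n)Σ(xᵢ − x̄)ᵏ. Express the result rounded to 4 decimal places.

x̄ = 5.2500
Σ(xᵢ − x̄)² = 26.7500 ⇒ m₂ = 6.68750
Σ(xᵢ − x̄)⁴ = 312.0781 ⇒ m₄ = 78.01953
m₂² = 44.72266
g2 = m₄/m₂² − 3 = 1.74452 − 3 ≈ -1.2555

-1.2555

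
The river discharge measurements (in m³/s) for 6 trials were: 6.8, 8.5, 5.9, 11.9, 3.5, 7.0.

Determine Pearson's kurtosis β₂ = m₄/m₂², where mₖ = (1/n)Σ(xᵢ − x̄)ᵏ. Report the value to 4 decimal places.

2.5907

x̄ = 7.2667
Σ(xᵢ − x̄)² = 39.3333 ⇒ m₂ = 6.55556
Σ(xᵢ − x̄)⁴ = 668.0134 ⇒ m₄ = 111.33556
m₂² = 42.97531
β₂ = m₄/m₂² = 111.33556 / 42.97531 ≈ 2.5907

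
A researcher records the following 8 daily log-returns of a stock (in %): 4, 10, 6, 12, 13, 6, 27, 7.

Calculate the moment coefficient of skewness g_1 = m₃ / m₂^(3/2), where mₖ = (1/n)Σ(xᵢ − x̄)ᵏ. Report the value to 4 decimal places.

1.5022

x̄ = (4 + 10 + 6 + 12 + 13 + 6 + 27 + 7) / 8 = 10.6250
deviations (xᵢ − x̄): -6.6250, -0.6250, -4.6250, 1.3750, 2.3750, -4.6250, 16.3750, -3.6250
Σ(xᵢ − x̄)² = 375.8750 ⇒ m₂ = 375.8750/8 = 46.98438
Σ(xᵢ − x̄)³ = 3870.2813 ⇒ m₃ = 3870.2813/8 = 483.78516
m₂^(3/2) = 46.98438^(1.5) = 322.05510
g_1 = m₃ / m₂^(3/2) = 483.78516 / 322.05510 ≈ 1.5022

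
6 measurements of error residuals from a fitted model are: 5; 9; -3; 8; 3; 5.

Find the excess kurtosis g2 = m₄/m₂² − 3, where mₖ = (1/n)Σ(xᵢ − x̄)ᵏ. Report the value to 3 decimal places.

x̄ = 4.5000
Σ(xᵢ − x̄)² = 91.5000 ⇒ m₂ = 15.25000
Σ(xᵢ − x̄)⁴ = 3729.3750 ⇒ m₄ = 621.56250
m₂² = 232.56250
g2 = m₄/m₂² − 3 = 2.67267 − 3 ≈ -0.327

-0.327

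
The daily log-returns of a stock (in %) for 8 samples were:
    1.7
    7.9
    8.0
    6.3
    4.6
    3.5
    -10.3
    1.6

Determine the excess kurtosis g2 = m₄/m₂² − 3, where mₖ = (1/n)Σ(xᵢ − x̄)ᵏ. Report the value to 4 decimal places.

1.3163

x̄ = 2.9125
Σ(xᵢ − x̄)² = 243.1888 ⇒ m₂ = 30.39859
Σ(xᵢ − x̄)⁴ = 31908.4611 ⇒ m₄ = 3988.55764
m₂² = 924.07450
g2 = m₄/m₂² − 3 = 4.31627 − 3 ≈ 1.3163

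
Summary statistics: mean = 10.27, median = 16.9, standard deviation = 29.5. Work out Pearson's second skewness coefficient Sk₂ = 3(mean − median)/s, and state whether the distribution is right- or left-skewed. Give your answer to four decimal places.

-0.6742, left-skewed

Sk₂ = 3(10.27 − 16.9) / 29.5 = 3 × -6.6300 / 29.5
    = -19.8900 / 29.5 ≈ -0.6742
Sk₂ < 0 ⇒ mean < median ⇒ left-skewed (negative skew).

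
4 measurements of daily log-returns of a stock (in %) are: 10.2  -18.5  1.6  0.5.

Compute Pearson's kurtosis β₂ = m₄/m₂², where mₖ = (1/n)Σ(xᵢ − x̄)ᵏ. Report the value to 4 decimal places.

2.1065

x̄ = -1.5500
Σ(xᵢ − x̄)² = 439.4900 ⇒ m₂ = 109.87250
Σ(xᵢ − x̄)⁴ = 101720.0974 ⇒ m₄ = 25430.02436
m₂² = 12071.96626
β₂ = m₄/m₂² = 25430.02436 / 12071.96626 ≈ 2.1065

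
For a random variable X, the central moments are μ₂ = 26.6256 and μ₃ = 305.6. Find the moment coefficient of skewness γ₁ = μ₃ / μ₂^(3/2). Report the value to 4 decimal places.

2.2244

σ = √μ₂ = √26.6256 = 5.16000
σ³ = μ₂^(3/2) = 137.38810
γ₁ = μ₃/σ³ = 305.6 / 137.38810 ≈ 2.2244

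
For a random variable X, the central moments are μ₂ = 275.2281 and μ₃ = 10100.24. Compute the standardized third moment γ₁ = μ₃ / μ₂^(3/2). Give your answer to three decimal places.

σ = √μ₂ = √275.2281 = 16.59000
σ³ = μ₂^(3/2) = 4566.03418
γ₁ = μ₃/σ³ = 10100.24 / 4566.03418 ≈ 2.212

2.212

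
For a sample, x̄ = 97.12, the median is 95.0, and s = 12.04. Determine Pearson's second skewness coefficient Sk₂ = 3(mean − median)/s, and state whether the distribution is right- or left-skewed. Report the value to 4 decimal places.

0.5282, right-skewed

Sk₂ = 3(97.12 − 95.0) / 12.04 = 3 × 2.1200 / 12.04
    = 6.3600 / 12.04 ≈ 0.5282
Sk₂ > 0 ⇒ mean > median ⇒ right-skewed (positive skew).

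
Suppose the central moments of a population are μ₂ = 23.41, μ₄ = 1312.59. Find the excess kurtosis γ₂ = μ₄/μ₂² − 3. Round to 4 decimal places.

-0.6049

μ₂² = 23.41² = 548.02810
μ₄/μ₂² = 1312.59 / 548.02810 = 2.39511
γ₂ = 2.39511 − 3 ≈ -0.6049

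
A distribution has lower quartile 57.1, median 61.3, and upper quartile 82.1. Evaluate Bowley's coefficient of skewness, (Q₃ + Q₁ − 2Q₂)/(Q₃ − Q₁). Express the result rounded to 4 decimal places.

numerator: Q₃ + Q₁ − 2Q₂ = 82.1 + 57.1 − 2×61.3 = 16.6000
denominator: Q₃ − Q₁ = 82.1 − 57.1 = 25.0000
Bowley skewness = 16.6000 / 25.0000 ≈ 0.6640

0.6640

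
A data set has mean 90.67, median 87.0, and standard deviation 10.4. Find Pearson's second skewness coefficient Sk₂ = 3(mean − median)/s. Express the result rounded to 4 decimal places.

1.0587

Sk₂ = 3(90.67 − 87.0) / 10.4 = 3 × 3.6700 / 10.4
    = 11.0100 / 10.4 ≈ 1.0587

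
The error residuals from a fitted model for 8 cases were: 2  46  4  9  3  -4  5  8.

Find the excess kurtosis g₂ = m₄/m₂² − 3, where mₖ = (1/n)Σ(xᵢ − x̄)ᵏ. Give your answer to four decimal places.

x̄ = 9.1250
Σ(xᵢ − x̄)² = 1664.8750 ⇒ m₂ = 208.10938
Σ(xᵢ − x̄)⁴ = 1883603.5879 ⇒ m₄ = 235450.44849
m₂² = 43309.51196
g₂ = m₄/m₂² − 3 = 5.43646 − 3 ≈ 2.4365

2.4365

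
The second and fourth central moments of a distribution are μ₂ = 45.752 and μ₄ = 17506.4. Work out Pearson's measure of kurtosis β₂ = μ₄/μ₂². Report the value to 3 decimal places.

8.363

μ₂² = 45.752² = 2093.24550
μ₄/μ₂² = 17506.4 / 2093.24550 = 8.36328
β₂ ≈ 8.363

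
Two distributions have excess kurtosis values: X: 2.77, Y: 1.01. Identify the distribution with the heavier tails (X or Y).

X

Higher excess kurtosis ⇒ heavier tails relative to the normal distribution.
2.77 vs 1.01: the larger is 2.77, so X has heavier tails.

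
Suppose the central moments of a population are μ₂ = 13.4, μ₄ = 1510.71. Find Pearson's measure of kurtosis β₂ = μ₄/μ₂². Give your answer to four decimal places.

μ₂² = 13.4² = 179.56000
μ₄/μ₂² = 1510.71 / 179.56000 = 8.41340
β₂ ≈ 8.4134

8.4134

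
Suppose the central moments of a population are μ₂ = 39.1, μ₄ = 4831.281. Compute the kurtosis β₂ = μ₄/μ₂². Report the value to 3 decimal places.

3.160

μ₂² = 39.1² = 1528.81000
μ₄/μ₂² = 4831.281 / 1528.81000 = 3.16016
β₂ ≈ 3.160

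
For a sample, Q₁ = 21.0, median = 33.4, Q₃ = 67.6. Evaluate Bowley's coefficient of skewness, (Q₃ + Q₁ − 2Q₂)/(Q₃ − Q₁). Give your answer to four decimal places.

numerator: Q₃ + Q₁ − 2Q₂ = 67.6 + 21.0 − 2×33.4 = 21.8000
denominator: Q₃ − Q₁ = 67.6 − 21.0 = 46.6000
Bowley skewness = 21.8000 / 46.6000 ≈ 0.4678

0.4678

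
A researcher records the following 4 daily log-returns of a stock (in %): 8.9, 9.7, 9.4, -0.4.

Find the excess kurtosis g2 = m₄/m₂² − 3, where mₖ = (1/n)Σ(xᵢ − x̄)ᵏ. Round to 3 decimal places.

-0.679

x̄ = 6.9000
Σ(xᵢ − x̄)² = 71.3800 ⇒ m₂ = 17.84500
Σ(xᵢ − x̄)⁴ = 2956.3522 ⇒ m₄ = 739.08805
m₂² = 318.44403
g2 = m₄/m₂² − 3 = 2.32094 − 3 ≈ -0.679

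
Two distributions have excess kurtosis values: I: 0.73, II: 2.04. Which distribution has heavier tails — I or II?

Higher excess kurtosis ⇒ heavier tails relative to the normal distribution.
0.73 vs 2.04: the larger is 2.04, so II has heavier tails.

II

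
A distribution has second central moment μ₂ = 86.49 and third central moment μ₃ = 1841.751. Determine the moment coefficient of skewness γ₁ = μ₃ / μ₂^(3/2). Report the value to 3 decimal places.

σ = √μ₂ = √86.49 = 9.30000
σ³ = μ₂^(3/2) = 804.35700
γ₁ = μ₃/σ³ = 1841.751 / 804.35700 ≈ 2.290

2.290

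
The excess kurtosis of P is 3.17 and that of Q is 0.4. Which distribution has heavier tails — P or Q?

P

Higher excess kurtosis ⇒ heavier tails relative to the normal distribution.
3.17 vs 0.4: the larger is 3.17, so P has heavier tails.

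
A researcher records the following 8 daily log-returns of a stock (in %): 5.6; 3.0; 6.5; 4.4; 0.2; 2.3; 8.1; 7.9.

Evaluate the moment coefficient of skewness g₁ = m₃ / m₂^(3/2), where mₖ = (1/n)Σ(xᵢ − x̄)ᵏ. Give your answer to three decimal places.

-0.275

x̄ = (5.6 + 3.0 + 6.5 + 4.4 + 0.2 + 2.3 + 8.1 + 7.9) / 8 = 4.7500
deviations (xᵢ − x̄): 0.8500, -1.7500, 1.7500, -0.3500, -4.5500, -2.4500, 3.3500, 3.1500
Σ(xᵢ − x̄)² = 54.8200 ⇒ m₂ = 54.8200/8 = 6.85250
Σ(xᵢ − x̄)³ = -39.4800 ⇒ m₃ = -39.4800/8 = -4.93500
m₂^(3/2) = 6.85250^(1.5) = 17.93798
g₁ = m₃ / m₂^(3/2) = -4.93500 / 17.93798 ≈ -0.275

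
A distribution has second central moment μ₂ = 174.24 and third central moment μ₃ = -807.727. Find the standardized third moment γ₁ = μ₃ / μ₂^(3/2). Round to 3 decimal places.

σ = √μ₂ = √174.24 = 13.20000
σ³ = μ₂^(3/2) = 2299.96800
γ₁ = μ₃/σ³ = -807.727 / 2299.96800 ≈ -0.351

-0.351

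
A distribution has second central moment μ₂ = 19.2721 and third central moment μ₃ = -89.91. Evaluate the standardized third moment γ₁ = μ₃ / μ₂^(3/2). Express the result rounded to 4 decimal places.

-1.0627

σ = √μ₂ = √19.2721 = 4.39000
σ³ = μ₂^(3/2) = 84.60452
γ₁ = μ₃/σ³ = -89.91 / 84.60452 ≈ -1.0627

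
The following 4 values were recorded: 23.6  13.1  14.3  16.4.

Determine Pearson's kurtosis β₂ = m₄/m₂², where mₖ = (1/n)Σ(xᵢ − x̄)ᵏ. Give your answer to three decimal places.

x̄ = 16.8500
Σ(xᵢ − x̄)² = 66.3300 ⇒ m₂ = 16.58250
Σ(xᵢ − x̄)⁴ = 2316.0188 ⇒ m₄ = 579.00471
m₂² = 274.97931
β₂ = m₄/m₂² = 579.00471 / 274.97931 ≈ 2.106

2.106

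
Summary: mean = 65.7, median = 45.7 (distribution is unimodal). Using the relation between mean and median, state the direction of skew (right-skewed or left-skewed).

mean − median = 65.7 − 45.7 = 20.0
mean > median ⇒ the longer tail is on the right ⇒ right-skewed (positively skewed).

right-skewed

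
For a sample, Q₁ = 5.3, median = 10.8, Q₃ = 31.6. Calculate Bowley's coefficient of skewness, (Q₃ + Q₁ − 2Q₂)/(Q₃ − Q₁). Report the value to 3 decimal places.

numerator: Q₃ + Q₁ − 2Q₂ = 31.6 + 5.3 − 2×10.8 = 15.3000
denominator: Q₃ − Q₁ = 31.6 − 5.3 = 26.3000
Bowley skewness = 15.3000 / 26.3000 ≈ 0.582

0.582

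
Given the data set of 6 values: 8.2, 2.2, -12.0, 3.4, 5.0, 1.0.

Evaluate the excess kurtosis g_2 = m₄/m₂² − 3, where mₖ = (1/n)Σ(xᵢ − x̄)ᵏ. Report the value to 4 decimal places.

x̄ = 1.3000
Σ(xᵢ − x̄)² = 243.5000 ⇒ m₂ = 40.58333
Σ(xᵢ − x̄)⁴ = 33764.3126 ⇒ m₄ = 5627.38543
m₂² = 1647.00694
g_2 = m₄/m₂² − 3 = 3.41673 − 3 ≈ 0.4167

0.4167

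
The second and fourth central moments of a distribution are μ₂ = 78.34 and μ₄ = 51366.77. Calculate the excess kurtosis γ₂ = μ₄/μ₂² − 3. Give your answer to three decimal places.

5.370

μ₂² = 78.34² = 6137.15560
μ₄/μ₂² = 51366.77 / 6137.15560 = 8.36980
γ₂ = 8.36980 − 3 ≈ 5.370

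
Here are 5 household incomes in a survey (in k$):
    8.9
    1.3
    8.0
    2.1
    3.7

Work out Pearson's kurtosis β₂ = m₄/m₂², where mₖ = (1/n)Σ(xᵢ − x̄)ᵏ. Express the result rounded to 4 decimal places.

x̄ = 4.8000
Σ(xᵢ − x̄)² = 47.8000 ⇒ m₂ = 9.56000
Σ(xᵢ − x̄)⁴ = 592.1044 ⇒ m₄ = 118.42088
m₂² = 91.39360
β₂ = m₄/m₂² = 118.42088 / 91.39360 ≈ 1.2957

1.2957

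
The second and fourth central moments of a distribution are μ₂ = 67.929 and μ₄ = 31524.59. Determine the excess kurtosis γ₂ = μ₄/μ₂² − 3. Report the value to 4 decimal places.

3.8319

μ₂² = 67.929² = 4614.34904
μ₄/μ₂² = 31524.59 / 4614.34904 = 6.83186
γ₂ = 6.83186 − 3 ≈ 3.8319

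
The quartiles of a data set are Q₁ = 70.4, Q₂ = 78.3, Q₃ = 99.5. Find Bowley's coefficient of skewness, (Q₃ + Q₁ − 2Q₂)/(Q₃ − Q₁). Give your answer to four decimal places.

0.4570

numerator: Q₃ + Q₁ − 2Q₂ = 99.5 + 70.4 − 2×78.3 = 13.3000
denominator: Q₃ − Q₁ = 99.5 − 70.4 = 29.1000
Bowley skewness = 13.3000 / 29.1000 ≈ 0.4570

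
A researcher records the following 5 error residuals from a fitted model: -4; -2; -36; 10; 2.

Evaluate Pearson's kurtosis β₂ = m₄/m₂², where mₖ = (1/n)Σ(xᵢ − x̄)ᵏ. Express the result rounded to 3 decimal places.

x̄ = -6.0000
Σ(xᵢ − x̄)² = 1240.0000 ⇒ m₂ = 248.00000
Σ(xᵢ − x̄)⁴ = 879904.0000 ⇒ m₄ = 175980.80000
m₂² = 61504.00000
β₂ = m₄/m₂² = 175980.80000 / 61504.00000 ≈ 2.861

2.861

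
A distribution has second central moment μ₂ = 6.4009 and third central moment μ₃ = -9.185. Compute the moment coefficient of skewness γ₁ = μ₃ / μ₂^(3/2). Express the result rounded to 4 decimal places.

σ = √μ₂ = √6.4009 = 2.53000
σ³ = μ₂^(3/2) = 16.19428
γ₁ = μ₃/σ³ = -9.185 / 16.19428 ≈ -0.5672

-0.5672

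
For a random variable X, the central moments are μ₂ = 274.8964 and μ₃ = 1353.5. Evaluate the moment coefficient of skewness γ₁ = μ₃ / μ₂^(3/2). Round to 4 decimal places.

0.2970

σ = √μ₂ = √274.8964 = 16.58000
σ³ = μ₂^(3/2) = 4557.78231
γ₁ = μ₃/σ³ = 1353.5 / 4557.78231 ≈ 0.2970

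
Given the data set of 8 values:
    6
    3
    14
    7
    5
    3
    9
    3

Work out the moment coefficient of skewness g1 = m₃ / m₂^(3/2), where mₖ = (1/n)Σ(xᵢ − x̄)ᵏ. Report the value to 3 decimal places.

x̄ = (6 + 3 + 14 + 7 + 5 + 3 + 9 + 3) / 8 = 6.2500
deviations (xᵢ − x̄): -0.2500, -3.2500, 7.7500, 0.7500, -1.2500, -3.2500, 2.7500, -3.2500
Σ(xᵢ − x̄)² = 101.5000 ⇒ m₂ = 101.5000/8 = 12.68750
Σ(xᵢ − x̄)³ = 381.7500 ⇒ m₃ = 381.7500/8 = 47.71875
m₂^(3/2) = 12.68750^(1.5) = 45.19226
g1 = m₃ / m₂^(3/2) = 47.71875 / 45.19226 ≈ 1.056

1.056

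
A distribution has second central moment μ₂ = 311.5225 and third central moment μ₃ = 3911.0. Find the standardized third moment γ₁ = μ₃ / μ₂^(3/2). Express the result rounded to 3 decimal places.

σ = √μ₂ = √311.5225 = 17.65000
σ³ = μ₂^(3/2) = 5498.37213
γ₁ = μ₃/σ³ = 3911.0 / 5498.37213 ≈ 0.711

0.711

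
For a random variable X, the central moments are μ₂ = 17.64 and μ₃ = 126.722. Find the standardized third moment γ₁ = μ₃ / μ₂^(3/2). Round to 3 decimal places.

σ = √μ₂ = √17.64 = 4.20000
σ³ = μ₂^(3/2) = 74.08800
γ₁ = μ₃/σ³ = 126.722 / 74.08800 ≈ 1.710

1.710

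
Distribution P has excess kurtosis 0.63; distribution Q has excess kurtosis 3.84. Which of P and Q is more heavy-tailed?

Higher excess kurtosis ⇒ heavier tails relative to the normal distribution.
0.63 vs 3.84: the larger is 3.84, so Q has heavier tails.

Q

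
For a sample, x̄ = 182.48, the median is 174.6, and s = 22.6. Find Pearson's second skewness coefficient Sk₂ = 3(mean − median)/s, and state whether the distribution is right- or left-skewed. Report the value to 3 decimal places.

1.046, right-skewed

Sk₂ = 3(182.48 − 174.6) / 22.6 = 3 × 7.8800 / 22.6
    = 23.6400 / 22.6 ≈ 1.046
Sk₂ > 0 ⇒ mean > median ⇒ right-skewed (positive skew).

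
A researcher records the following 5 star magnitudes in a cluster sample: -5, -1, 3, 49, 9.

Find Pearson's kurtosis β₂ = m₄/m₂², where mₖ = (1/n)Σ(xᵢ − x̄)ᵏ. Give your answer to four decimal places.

x̄ = 11.0000
Σ(xᵢ − x̄)² = 1912.0000 ⇒ m₂ = 382.40000
Σ(xᵢ − x̄)⁴ = 2175520.0000 ⇒ m₄ = 435104.00000
m₂² = 146229.76000
β₂ = m₄/m₂² = 435104.00000 / 146229.76000 ≈ 2.9755

2.9755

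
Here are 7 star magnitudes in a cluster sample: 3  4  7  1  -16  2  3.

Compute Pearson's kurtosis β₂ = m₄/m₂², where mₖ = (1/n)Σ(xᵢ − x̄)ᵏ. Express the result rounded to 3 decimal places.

x̄ = 0.5714
Σ(xᵢ − x̄)² = 341.7143 ⇒ m₂ = 48.81633
Σ(xᵢ − x̄)⁴ = 77331.7201 ⇒ m₄ = 11047.38859
m₂² = 2383.03374
β₂ = m₄/m₂² = 11047.38859 / 2383.03374 ≈ 4.636

4.636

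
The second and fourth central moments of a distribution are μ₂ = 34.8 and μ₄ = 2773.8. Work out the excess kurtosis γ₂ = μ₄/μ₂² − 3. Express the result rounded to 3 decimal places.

-0.710

μ₂² = 34.8² = 1211.04000
μ₄/μ₂² = 2773.8 / 1211.04000 = 2.29043
γ₂ = 2.29043 − 3 ≈ -0.710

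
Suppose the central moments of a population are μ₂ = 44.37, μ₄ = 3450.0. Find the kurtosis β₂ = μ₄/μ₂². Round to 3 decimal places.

μ₂² = 44.37² = 1968.69690
μ₄/μ₂² = 3450.0 / 1968.69690 = 1.75243
β₂ ≈ 1.752

1.752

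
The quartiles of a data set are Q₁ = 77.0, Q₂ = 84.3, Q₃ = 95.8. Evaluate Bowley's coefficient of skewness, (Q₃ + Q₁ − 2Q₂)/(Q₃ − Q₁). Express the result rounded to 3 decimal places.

0.223

numerator: Q₃ + Q₁ − 2Q₂ = 95.8 + 77.0 − 2×84.3 = 4.2000
denominator: Q₃ − Q₁ = 95.8 − 77.0 = 18.8000
Bowley skewness = 4.2000 / 18.8000 ≈ 0.223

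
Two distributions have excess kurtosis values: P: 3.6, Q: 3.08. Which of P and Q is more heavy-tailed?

Higher excess kurtosis ⇒ heavier tails relative to the normal distribution.
3.6 vs 3.08: the larger is 3.6, so P has heavier tails.

P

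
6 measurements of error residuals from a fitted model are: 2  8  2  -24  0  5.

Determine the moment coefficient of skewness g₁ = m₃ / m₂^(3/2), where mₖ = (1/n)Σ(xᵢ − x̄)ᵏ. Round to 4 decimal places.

-1.5482

x̄ = (2 + 8 + 2 - 24 + 0 + 5) / 6 = -1.1667
deviations (xᵢ − x̄): 3.1667, 9.1667, 3.1667, -22.8333, 1.1667, 6.1667
Σ(xᵢ − x̄)² = 664.8333 ⇒ m₂ = 664.8333/6 = 110.80556
Σ(xᵢ − x̄)³ = -10834.5556 ⇒ m₃ = -10834.5556/6 = -1805.75926
m₂^(3/2) = 110.80556^(1.5) = 1166.38601
g₁ = m₃ / m₂^(3/2) = -1805.75926 / 1166.38601 ≈ -1.5482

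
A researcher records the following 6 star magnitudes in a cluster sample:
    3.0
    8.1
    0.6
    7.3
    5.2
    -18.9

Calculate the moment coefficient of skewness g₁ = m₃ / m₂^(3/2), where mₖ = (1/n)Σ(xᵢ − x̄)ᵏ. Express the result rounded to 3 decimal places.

x̄ = (3.0 + 8.1 + 0.6 + 7.3 + 5.2 - 18.9) / 6 = 0.8833
deviations (xᵢ − x̄): 2.1167, 7.2167, -0.2833, 6.4167, 4.3167, -19.7833
Σ(xᵢ − x̄)² = 507.8283 ⇒ m₂ = 507.8283/6 = 84.63806
Σ(xᵢ − x̄)³ = -7012.8676 ⇒ m₃ = -7012.8676/6 = -1168.81126
m₂^(3/2) = 84.63806^(1.5) = 778.66117
g₁ = m₃ / m₂^(3/2) = -1168.81126 / 778.66117 ≈ -1.501

-1.501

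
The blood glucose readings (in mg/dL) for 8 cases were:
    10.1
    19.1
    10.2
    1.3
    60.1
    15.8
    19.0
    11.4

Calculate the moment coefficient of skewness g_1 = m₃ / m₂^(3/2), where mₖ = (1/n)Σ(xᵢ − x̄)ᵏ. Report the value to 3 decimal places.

1.785

x̄ = (10.1 + 19.1 + 10.2 + 1.3 + 60.1 + 15.8 + 19.0 + 11.4) / 8 = 18.3750
deviations (xᵢ − x̄): -8.2750, 0.7250, -8.1750, -17.0750, 41.7250, -2.5750, 0.6250, -6.9750
Σ(xᵢ − x̄)² = 2224.0350 ⇒ m₂ = 2224.0350/8 = 278.00438
Σ(xᵢ − x̄)³ = 66195.1328 ⇒ m₃ = 66195.1328/8 = 8274.39159
m₂^(3/2) = 278.00438^(1.5) = 4635.29572
g_1 = m₃ / m₂^(3/2) = 8274.39159 / 4635.29572 ≈ 1.785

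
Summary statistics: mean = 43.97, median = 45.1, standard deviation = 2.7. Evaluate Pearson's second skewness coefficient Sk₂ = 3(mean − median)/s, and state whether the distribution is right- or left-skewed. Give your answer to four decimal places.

Sk₂ = 3(43.97 − 45.1) / 2.7 = 3 × -1.1300 / 2.7
    = -3.3900 / 2.7 ≈ -1.2556
Sk₂ < 0 ⇒ mean < median ⇒ left-skewed (negative skew).

-1.2556, left-skewed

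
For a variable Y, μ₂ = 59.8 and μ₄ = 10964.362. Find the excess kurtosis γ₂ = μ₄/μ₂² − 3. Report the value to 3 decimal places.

μ₂² = 59.8² = 3576.04000
μ₄/μ₂² = 10964.362 / 3576.04000 = 3.06606
γ₂ = 3.06606 − 3 ≈ 0.066

0.066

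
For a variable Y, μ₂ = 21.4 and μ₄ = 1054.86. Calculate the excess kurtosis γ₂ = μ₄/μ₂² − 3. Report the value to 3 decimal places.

μ₂² = 21.4² = 457.96000
μ₄/μ₂² = 1054.86 / 457.96000 = 2.30339
γ₂ = 2.30339 − 3 ≈ -0.697

-0.697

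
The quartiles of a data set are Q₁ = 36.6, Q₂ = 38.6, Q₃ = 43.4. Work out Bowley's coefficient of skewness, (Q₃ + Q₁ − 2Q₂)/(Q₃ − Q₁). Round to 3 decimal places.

numerator: Q₃ + Q₁ − 2Q₂ = 43.4 + 36.6 − 2×38.6 = 2.8000
denominator: Q₃ − Q₁ = 43.4 − 36.6 = 6.8000
Bowley skewness = 2.8000 / 6.8000 ≈ 0.412

0.412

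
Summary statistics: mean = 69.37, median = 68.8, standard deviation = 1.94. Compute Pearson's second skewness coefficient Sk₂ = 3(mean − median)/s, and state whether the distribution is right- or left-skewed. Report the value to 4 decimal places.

0.8814, right-skewed

Sk₂ = 3(69.37 − 68.8) / 1.94 = 3 × 0.5700 / 1.94
    = 1.7100 / 1.94 ≈ 0.8814
Sk₂ > 0 ⇒ mean > median ⇒ right-skewed (positive skew).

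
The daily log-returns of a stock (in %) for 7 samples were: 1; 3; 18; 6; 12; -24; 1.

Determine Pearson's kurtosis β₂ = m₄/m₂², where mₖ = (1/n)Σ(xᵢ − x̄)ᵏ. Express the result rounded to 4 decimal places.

3.5271

x̄ = 2.4286
Σ(xᵢ − x̄)² = 1049.7143 ⇒ m₂ = 149.95918
Σ(xᵢ − x̄)⁴ = 555214.8222 ⇒ m₄ = 79316.40317
m₂² = 22487.75677
β₂ = m₄/m₂² = 79316.40317 / 22487.75677 ≈ 3.5271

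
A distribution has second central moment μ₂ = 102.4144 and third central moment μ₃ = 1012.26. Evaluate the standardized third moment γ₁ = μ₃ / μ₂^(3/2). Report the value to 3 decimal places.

0.977

σ = √μ₂ = √102.4144 = 10.12000
σ³ = μ₂^(3/2) = 1036.43373
γ₁ = μ₃/σ³ = 1012.26 / 1036.43373 ≈ 0.977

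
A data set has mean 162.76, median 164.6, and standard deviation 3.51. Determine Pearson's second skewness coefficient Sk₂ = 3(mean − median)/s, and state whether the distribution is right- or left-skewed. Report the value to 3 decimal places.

Sk₂ = 3(162.76 − 164.6) / 3.51 = 3 × -1.8400 / 3.51
    = -5.5200 / 3.51 ≈ -1.573
Sk₂ < 0 ⇒ mean < median ⇒ left-skewed (negative skew).

-1.573, left-skewed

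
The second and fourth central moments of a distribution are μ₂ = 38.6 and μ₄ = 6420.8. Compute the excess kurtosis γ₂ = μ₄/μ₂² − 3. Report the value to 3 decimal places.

μ₂² = 38.6² = 1489.96000
μ₄/μ₂² = 6420.8 / 1489.96000 = 4.30938
γ₂ = 4.30938 − 3 ≈ 1.309

1.309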